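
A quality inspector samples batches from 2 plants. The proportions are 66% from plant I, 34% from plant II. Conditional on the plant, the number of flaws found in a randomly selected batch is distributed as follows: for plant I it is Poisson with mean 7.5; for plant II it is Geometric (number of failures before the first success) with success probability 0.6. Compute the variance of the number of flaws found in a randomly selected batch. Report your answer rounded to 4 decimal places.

15.8060

Per component, I: μ=7.5, E[X²]=63.75; II: μ=0.666667, E[X²]=1.55556.
E[X] = 0.66·7.5 + 0.34·0.666667 = 5.17667.
E[X²] = 0.66·63.75 + 0.34·1.55556 = 42.6039.
Var(X) = E[X²] − (E[X])² = 42.6039 − 26.7979 = 15.806.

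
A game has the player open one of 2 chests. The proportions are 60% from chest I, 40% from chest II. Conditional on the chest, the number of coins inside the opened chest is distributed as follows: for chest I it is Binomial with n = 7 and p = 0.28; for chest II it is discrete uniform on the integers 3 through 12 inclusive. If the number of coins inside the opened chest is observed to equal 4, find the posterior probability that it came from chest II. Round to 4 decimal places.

Likelihoods P(X=4 | ·): I: 0.0802967; II: 0.1.
Posterior ∝ prior × likelihood. Numerator for II: 0.4·0.1 = 0.04.
Normalizing constant: 0.6·0.0802967 + 0.4·0.1 = 0.088178.
P(II | observation) = 0.04 / 0.088178 = 0.453628.

0.4536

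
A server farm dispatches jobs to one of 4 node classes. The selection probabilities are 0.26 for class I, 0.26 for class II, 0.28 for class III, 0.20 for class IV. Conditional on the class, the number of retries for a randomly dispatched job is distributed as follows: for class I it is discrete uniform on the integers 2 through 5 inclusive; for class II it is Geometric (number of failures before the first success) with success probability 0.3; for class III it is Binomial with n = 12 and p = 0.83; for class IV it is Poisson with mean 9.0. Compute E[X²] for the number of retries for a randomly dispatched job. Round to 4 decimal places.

For each component E[X²] = Var + (mean)², giving I: 13.5; II: 13.2222; III: 100.895; IV: 90.
Overall E[X²] = 0.26·13.5 + 0.26·13.2222 + 0.28·100.895 + 0.2·90 = 53.1983.

53.1983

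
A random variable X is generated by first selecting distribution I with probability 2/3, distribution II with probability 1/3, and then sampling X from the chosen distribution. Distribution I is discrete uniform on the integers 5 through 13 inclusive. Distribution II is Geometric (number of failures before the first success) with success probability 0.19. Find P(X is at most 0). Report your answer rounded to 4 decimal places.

0.0633

Conditional on each component, P(X ≤ 0): I: 0; II: 0.19.
By total probability, P(X ≤ 0) = 0.666667·0 + 0.333333·0.19 = 0.0633333.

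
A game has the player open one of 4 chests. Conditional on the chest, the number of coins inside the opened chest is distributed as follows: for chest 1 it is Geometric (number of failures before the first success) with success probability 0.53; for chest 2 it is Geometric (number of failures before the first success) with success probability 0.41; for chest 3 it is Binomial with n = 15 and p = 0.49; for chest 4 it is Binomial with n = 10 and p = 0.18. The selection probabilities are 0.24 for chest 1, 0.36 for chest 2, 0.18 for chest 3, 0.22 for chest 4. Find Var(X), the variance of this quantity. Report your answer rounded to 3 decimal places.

8.034

Per component, 1: μ=0.886792, E[X²]=2.45959; 2: μ=1.43902, E[X²]=5.58061; 3: μ=7.35, E[X²]=57.771; 4: μ=1.8, E[X²]=4.716.
E[X] = 0.24·0.886792 + 0.36·1.43902 + 0.18·7.35 + 0.22·1.8 = 2.44988.
E[X²] = 0.24·2.45959 + 0.36·5.58061 + 0.18·57.771 + 0.22·4.716 = 14.0356.
Var(X) = E[X²] − (E[X])² = 14.0356 − 6.00191 = 8.03371.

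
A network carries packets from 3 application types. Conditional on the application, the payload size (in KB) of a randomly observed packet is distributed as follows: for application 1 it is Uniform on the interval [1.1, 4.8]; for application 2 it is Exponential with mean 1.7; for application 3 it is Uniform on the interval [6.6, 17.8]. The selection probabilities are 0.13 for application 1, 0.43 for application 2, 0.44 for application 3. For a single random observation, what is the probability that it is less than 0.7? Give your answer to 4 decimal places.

Conditional on each application, P(X < 0.7): 1: 0; 2: 0.33752; 3: 0.
By total probability, P(X < 0.7) = 0.13·0 + 0.43·0.33752 + 0.44·0 = 0.145134.

0.1451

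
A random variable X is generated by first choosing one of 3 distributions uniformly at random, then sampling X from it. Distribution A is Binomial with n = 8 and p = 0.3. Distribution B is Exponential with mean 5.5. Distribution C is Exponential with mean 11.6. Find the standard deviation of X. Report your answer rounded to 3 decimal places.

8.373

Per component, A: μ=2.4, E[X²]=7.44; B: μ=5.5, E[X²]=60.5; C: μ=11.6, E[X²]=269.12.
E[X] = 0.333333·2.4 + 0.333333·5.5 + 0.333333·11.6 = 6.5.
E[X²] = 0.333333·7.44 + 0.333333·60.5 + 0.333333·269.12 = 112.353.
Var(X) = E[X²] − (E[X])² = 112.353 − 42.25 = 70.1033.
SD(X) = √70.1033 = 8.37277.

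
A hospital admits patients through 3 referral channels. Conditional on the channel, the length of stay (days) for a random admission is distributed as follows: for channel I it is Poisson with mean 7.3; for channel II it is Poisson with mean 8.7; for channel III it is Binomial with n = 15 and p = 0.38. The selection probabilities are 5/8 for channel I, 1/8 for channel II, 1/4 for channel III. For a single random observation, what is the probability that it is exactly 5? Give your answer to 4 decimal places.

0.1315

Conditional on each channel, P(X = 5): I: 0.116703; II: 0.0691915; III: 0.199706.
By total probability, P(X = 5) = 0.625·0.116703 + 0.125·0.0691915 + 0.25·0.199706 = 0.131515.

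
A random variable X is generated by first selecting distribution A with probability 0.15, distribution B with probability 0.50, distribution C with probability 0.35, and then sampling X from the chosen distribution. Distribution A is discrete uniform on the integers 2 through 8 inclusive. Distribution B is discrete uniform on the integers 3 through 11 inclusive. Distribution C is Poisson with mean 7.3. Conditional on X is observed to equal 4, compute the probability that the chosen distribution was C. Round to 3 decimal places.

Likelihoods P(X=4 | ·): A: 0.142857; B: 0.111111; C: 0.0799338.
Posterior ∝ prior × likelihood. Numerator for C: 0.35·0.0799338 = 0.0279768.
Normalizing constant: 0.15·0.142857 + 0.5·0.111111 + 0.35·0.0799338 = 0.104961.
P(C | observation) = 0.0279768 / 0.104961 = 0.266545.

0.267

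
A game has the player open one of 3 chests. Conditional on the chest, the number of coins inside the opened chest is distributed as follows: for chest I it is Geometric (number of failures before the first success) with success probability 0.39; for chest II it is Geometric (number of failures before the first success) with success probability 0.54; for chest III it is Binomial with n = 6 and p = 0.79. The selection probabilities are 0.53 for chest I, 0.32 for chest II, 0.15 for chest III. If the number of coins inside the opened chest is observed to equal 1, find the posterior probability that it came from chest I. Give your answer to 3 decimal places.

Likelihoods P(X=1 | ·): I: 0.2379; II: 0.2484; III: 0.00193586.
Posterior ∝ prior × likelihood. Numerator for I: 0.53·0.2379 = 0.126087.
Normalizing constant: 0.53·0.2379 + 0.32·0.2484 + 0.15·0.00193586 = 0.205865.
P(I | observation) = 0.126087 / 0.205865 = 0.612473.

0.612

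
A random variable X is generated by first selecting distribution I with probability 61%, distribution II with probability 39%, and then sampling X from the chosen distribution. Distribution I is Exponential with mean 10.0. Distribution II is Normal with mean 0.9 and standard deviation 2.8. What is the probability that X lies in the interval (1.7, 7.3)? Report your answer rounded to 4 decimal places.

Conditional on each component, P(1.7 < X < 7.3): I: 0.361756; II: 0.376413.
By total probability, P(1.7 < X < 7.3) = 0.61·0.361756 + 0.39·0.376413 = 0.367472.

0.3675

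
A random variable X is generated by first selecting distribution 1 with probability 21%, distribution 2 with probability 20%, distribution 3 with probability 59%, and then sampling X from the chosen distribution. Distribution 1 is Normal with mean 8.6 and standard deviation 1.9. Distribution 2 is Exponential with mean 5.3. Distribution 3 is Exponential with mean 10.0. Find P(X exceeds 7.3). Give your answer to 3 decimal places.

0.493

Conditional on each component, P(X > 7.3): 1: 0.753079; 2: 0.252244; 3: 0.481909.
By total probability, P(X > 7.3) = 0.21·0.753079 + 0.2·0.252244 + 0.59·0.481909 = 0.492922.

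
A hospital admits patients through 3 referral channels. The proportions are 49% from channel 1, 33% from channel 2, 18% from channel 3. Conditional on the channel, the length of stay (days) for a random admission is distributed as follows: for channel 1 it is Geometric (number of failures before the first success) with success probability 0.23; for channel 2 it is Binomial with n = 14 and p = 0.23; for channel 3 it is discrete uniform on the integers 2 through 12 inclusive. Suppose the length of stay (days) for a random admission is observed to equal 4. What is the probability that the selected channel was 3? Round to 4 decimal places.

Likelihoods P(X=4 | ·): 1: 0.080852; 2: 0.205236; 3: 0.0909091.
Posterior ∝ prior × likelihood. Numerator for 3: 0.18·0.0909091 = 0.0163636.
Normalizing constant: 0.49·0.080852 + 0.33·0.205236 + 0.18·0.0909091 = 0.123709.
P(3 | observation) = 0.0163636 / 0.123709 = 0.132275.

0.1323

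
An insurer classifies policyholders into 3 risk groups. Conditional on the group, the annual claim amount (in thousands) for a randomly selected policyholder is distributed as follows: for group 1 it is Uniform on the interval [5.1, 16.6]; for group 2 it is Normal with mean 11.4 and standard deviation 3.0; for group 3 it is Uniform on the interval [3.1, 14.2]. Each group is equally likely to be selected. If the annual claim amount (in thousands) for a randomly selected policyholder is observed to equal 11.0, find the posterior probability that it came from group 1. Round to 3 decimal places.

Likelihoods f(11.0 | ·): 1: 0.0869565; 2: 0.131804; 3: 0.0900901.
Posterior ∝ prior × likelihood. Numerator for 1: 0.333333·0.0869565 = 0.0289855.
Normalizing constant: 0.333333·0.0869565 + 0.333333·0.131804 + 0.333333·0.0900901 = 0.10295.
P(1 | observation) = 0.0289855 / 0.10295 = 0.281549.

0.282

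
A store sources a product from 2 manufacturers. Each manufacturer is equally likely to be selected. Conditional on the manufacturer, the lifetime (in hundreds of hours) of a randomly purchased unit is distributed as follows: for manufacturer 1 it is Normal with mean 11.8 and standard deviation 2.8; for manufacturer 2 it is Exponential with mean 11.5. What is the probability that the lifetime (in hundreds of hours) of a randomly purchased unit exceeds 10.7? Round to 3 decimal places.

Conditional on each manufacturer, P(X > 10.7): 1: 0.652788; 2: 0.394382.
By total probability, P(X > 10.7) = 0.5·0.652788 + 0.5·0.394382 = 0.523585.

0.524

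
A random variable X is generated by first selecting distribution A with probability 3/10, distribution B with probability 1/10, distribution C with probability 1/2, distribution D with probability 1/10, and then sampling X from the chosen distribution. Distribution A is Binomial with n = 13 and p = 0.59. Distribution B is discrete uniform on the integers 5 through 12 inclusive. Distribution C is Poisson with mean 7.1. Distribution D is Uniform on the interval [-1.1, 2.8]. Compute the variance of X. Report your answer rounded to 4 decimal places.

9.2463

Per component, A: μ=7.67, E[X²]=61.9736; B: μ=8.5, E[X²]=77.5; C: μ=7.1, E[X²]=57.51; D: μ=0.85, E[X²]=1.99.
E[X] = 0.3·7.67 + 0.1·8.5 + 0.5·7.1 + 0.1·0.85 = 6.786.
E[X²] = 0.3·61.9736 + 0.1·77.5 + 0.5·57.51 + 0.1·1.99 = 55.2961.
Var(X) = E[X²] − (E[X])² = 55.2961 − 46.0498 = 9.24628.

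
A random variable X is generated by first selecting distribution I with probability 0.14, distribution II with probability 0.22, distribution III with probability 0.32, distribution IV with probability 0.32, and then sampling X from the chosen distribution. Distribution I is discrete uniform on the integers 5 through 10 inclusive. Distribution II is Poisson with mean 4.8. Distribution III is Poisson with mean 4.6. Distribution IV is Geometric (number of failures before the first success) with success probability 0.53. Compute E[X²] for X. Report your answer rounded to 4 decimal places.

For each component E[X²] = Var + (mean)², giving I: 59.1667; II: 27.84; III: 25.76; IV: 2.45959.
Overall E[X²] = 0.14·59.1667 + 0.22·27.84 + 0.32·25.76 + 0.32·2.45959 = 23.4384.

23.4384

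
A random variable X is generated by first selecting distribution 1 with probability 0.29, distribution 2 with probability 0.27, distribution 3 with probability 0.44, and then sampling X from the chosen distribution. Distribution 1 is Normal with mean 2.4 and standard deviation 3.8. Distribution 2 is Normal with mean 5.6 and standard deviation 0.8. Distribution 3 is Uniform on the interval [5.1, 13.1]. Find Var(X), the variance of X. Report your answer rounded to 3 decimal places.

Per component, 1: μ=2.4, E[X²]=20.2; 2: μ=5.6, E[X²]=32; 3: μ=9.1, E[X²]=88.1433.
E[X] = 0.29·2.4 + 0.27·5.6 + 0.44·9.1 = 6.212.
E[X²] = 0.29·20.2 + 0.27·32 + 0.44·88.1433 = 53.2811.
Var(X) = E[X²] − (E[X])² = 53.2811 − 38.5889 = 14.6921.

14.692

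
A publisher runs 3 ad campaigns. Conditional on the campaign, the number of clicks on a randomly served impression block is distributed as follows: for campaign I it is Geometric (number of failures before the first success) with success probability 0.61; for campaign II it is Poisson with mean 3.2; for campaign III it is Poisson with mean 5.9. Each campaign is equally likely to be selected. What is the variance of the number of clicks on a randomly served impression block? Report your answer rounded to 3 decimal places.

Per component, I: μ=0.639344, E[X²]=1.45687; II: μ=3.2, E[X²]=13.44; III: μ=5.9, E[X²]=40.71.
E[X] = 0.333333·0.639344 + 0.333333·3.2 + 0.333333·5.9 = 3.24645.
E[X²] = 0.333333·1.45687 + 0.333333·13.44 + 0.333333·40.71 = 18.5356.
Var(X) = E[X²] − (E[X])² = 18.5356 − 10.5394 = 7.9962.

7.996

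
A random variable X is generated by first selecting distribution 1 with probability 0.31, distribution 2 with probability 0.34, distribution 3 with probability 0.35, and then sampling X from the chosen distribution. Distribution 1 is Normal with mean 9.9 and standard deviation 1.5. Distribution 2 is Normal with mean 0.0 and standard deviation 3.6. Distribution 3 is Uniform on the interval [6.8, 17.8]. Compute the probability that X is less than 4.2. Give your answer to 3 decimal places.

0.299

Conditional on each component, P(X < 4.2): 1: 7.2348e-05; 2: 0.878327; 3: 0.
By total probability, P(X < 4.2) = 0.31·7.2348e-05 + 0.34·0.878327 + 0.35·0 = 0.298654.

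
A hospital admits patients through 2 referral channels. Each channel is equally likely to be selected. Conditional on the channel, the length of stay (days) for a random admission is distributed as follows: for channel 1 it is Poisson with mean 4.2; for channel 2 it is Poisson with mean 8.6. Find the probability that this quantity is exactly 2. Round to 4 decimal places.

Conditional on each channel, P(X = 2): 1: 0.132261; 2: 0.00680823.
By total probability, P(X = 2) = 0.5·0.132261 + 0.5·0.00680823 = 0.0695346.

0.0695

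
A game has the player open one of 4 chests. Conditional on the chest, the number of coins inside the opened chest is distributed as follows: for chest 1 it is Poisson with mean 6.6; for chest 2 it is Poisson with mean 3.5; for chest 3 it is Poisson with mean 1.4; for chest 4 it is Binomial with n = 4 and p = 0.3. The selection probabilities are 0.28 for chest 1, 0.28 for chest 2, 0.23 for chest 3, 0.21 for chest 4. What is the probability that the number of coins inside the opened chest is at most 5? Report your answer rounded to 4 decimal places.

Conditional on each chest, P(X ≤ 5): 1: 0.354673; 2: 0.857614; 3: 0.996799; 4: 1.
By total probability, P(X ≤ 5) = 0.28·0.354673 + 0.28·0.857614 + 0.23·0.996799 + 0.21·1 = 0.778704.

0.7787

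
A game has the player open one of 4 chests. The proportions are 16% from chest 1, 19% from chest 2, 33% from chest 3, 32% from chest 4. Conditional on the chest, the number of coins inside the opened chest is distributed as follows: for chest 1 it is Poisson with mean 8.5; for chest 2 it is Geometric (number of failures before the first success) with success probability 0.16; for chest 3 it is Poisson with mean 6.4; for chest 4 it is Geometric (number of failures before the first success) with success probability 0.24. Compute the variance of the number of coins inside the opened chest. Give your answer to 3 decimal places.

Per component, 1: μ=8.5, E[X²]=80.75; 2: μ=5.25, E[X²]=60.375; 3: μ=6.4, E[X²]=47.36; 4: μ=3.16667, E[X²]=23.2222.
E[X] = 0.16·8.5 + 0.19·5.25 + 0.33·6.4 + 0.32·3.16667 = 5.48283.
E[X²] = 0.16·80.75 + 0.19·60.375 + 0.33·47.36 + 0.32·23.2222 = 47.4512.
Var(X) = E[X²] − (E[X])² = 47.4512 − 30.0615 = 17.3897.

17.390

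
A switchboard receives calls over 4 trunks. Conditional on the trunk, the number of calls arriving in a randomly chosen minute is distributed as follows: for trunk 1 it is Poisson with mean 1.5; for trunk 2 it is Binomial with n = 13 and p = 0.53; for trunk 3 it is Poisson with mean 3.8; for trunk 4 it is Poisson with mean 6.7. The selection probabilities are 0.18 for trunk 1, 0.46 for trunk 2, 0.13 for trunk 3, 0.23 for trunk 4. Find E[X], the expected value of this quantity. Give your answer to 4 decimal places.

5.4744

Component means — 1: 1.5; 2: 6.89; 3: 3.8; 4: 6.7.
E[X] = 0.18·1.5 + 0.46·6.89 + 0.13·3.8 + 0.23·6.7 = 5.4744.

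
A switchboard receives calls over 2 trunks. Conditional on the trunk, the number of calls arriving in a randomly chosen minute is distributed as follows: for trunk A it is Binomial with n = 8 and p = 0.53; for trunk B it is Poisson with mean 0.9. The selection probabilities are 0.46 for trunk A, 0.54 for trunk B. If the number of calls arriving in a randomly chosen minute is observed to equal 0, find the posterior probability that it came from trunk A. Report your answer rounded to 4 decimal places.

0.0050

Likelihoods P(X=0 | ·): A: 0.00238113; B: 0.40657.
Posterior ∝ prior × likelihood. Numerator for A: 0.46·0.00238113 = 0.00109532.
Normalizing constant: 0.46·0.00238113 + 0.54·0.40657 = 0.220643.
P(A | observation) = 0.00109532 / 0.220643 = 0.00496422.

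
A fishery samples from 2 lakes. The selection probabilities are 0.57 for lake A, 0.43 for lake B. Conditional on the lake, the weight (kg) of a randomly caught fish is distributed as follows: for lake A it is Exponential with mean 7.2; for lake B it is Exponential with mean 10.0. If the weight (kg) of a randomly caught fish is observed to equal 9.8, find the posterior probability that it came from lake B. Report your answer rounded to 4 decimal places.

0.4429

Likelihoods f(9.8 | ·): A: 0.0356077; B: 0.0375311.
Posterior ∝ prior × likelihood. Numerator for B: 0.43·0.0375311 = 0.0161384.
Normalizing constant: 0.57·0.0356077 + 0.43·0.0375311 = 0.0364348.
P(B | observation) = 0.0161384 / 0.0364348 = 0.442939.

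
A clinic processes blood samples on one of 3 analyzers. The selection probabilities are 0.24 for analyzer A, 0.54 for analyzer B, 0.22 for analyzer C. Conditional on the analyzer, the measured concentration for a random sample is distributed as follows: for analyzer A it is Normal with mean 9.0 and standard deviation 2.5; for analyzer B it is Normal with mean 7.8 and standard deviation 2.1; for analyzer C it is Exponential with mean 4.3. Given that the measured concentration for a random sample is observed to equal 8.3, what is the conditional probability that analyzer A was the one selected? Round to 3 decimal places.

Likelihoods f(8.3 | ·): A: 0.153443; B: 0.184663; C: 0.0337475.
Posterior ∝ prior × likelihood. Numerator for A: 0.24·0.153443 = 0.0368262.
Normalizing constant: 0.24·0.153443 + 0.54·0.184663 + 0.22·0.0337475 = 0.143969.
P(A | observation) = 0.0368262 / 0.143969 = 0.255793.

0.256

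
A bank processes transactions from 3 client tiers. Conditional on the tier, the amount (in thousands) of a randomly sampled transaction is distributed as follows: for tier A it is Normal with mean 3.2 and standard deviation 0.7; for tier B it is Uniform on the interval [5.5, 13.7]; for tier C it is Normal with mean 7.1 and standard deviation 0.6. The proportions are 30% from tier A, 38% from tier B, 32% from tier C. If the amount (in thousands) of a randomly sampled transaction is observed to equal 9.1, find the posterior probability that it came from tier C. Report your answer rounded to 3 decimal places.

0.017

Likelihoods f(9.1 | ·): A: 2.13548e-16; B: 0.121951; C: 0.00257046.
Posterior ∝ prior × likelihood. Numerator for C: 0.32·0.00257046 = 0.000822549.
Normalizing constant: 0.3·2.13548e-16 + 0.38·0.121951 + 0.32·0.00257046 = 0.047164.
P(C | observation) = 0.000822549 / 0.047164 = 0.0174402.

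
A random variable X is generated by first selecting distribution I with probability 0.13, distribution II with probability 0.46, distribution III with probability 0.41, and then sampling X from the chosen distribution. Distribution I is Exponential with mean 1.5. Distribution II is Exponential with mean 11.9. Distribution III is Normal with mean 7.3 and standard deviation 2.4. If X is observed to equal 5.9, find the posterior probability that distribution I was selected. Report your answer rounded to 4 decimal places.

0.0205

Likelihoods f(5.9 | ·): I: 0.0130522; II: 0.0511836; III: 0.14022.
Posterior ∝ prior × likelihood. Numerator for I: 0.13·0.0130522 = 0.00169679.
Normalizing constant: 0.13·0.0130522 + 0.46·0.0511836 + 0.41·0.14022 = 0.0827312.
P(I | observation) = 0.00169679 / 0.0827312 = 0.0205096.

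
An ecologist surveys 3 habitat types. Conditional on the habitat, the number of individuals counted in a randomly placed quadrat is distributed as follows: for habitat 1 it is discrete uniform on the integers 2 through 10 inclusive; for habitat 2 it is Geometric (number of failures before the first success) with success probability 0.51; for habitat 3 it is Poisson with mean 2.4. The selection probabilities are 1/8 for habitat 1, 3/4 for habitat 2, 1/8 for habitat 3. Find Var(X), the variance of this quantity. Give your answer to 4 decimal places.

5.3236

Per component, 1: μ=6, E[X²]=42.6667; 2: μ=0.960784, E[X²]=2.807; 3: μ=2.4, E[X²]=8.16.
E[X] = 0.125·6 + 0.75·0.960784 + 0.125·2.4 = 1.77059.
E[X²] = 0.125·42.6667 + 0.75·2.807 + 0.125·8.16 = 8.45858.
Var(X) = E[X²] − (E[X])² = 8.45858 − 3.13498 = 5.3236.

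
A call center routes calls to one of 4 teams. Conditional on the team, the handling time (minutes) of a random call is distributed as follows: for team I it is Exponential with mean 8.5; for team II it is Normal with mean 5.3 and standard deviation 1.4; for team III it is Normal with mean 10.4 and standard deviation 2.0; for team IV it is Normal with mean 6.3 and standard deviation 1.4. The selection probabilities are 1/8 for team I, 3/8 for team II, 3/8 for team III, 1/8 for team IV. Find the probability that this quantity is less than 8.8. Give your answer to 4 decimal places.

Conditional on each team, P(X < 8.8): I: 0.644878; II: 0.99379; III: 0.211855; IV: 0.962927.
By total probability, P(X < 8.8) = 0.125·0.644878 + 0.375·0.99379 + 0.375·0.211855 + 0.125·0.962927 = 0.653093.

0.6531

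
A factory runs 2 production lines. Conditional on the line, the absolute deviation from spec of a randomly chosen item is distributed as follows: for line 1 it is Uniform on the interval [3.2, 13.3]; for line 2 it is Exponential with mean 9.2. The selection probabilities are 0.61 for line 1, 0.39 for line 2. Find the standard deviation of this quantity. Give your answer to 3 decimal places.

Per component, 1: μ=8.25, E[X²]=76.5633; 2: μ=9.2, E[X²]=169.28.
E[X] = 0.61·8.25 + 0.39·9.2 = 8.6205.
E[X²] = 0.61·76.5633 + 0.39·169.28 = 112.723.
Var(X) = E[X²] − (E[X])² = 112.723 − 74.313 = 38.4098.
SD(X) = √38.4098 = 6.19757.

6.198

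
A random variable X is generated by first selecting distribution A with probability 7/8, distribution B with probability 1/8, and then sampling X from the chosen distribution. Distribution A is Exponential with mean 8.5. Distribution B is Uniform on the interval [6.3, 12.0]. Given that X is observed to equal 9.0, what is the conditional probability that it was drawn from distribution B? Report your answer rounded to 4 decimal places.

Likelihoods f(9.0 | ·): A: 0.0408075; B: 0.175439.
Posterior ∝ prior × likelihood. Numerator for B: 0.125·0.175439 = 0.0219298.
Normalizing constant: 0.875·0.0408075 + 0.125·0.175439 = 0.0576364.
P(B | observation) = 0.0219298 / 0.0576364 = 0.380486.

0.3805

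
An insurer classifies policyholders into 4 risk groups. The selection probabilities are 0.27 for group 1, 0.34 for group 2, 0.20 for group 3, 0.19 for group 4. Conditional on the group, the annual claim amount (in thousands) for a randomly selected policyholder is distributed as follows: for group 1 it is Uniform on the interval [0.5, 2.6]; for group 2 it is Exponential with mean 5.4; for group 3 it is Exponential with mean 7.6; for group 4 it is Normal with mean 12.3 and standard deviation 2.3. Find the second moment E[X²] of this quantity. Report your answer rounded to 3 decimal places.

For each component E[X²] = Var + (mean)², giving 1: 2.77; 2: 58.32; 3: 115.52; 4: 156.58.
Overall E[X²] = 0.27·2.77 + 0.34·58.32 + 0.2·115.52 + 0.19·156.58 = 73.4309.

73.431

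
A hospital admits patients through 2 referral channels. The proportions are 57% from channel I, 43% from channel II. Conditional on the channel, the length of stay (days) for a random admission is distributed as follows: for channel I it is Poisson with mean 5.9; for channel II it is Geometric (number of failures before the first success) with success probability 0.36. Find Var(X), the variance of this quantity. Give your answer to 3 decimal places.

9.651

Per component, I: μ=5.9, E[X²]=40.71; II: μ=1.77778, E[X²]=8.09877.
E[X] = 0.57·5.9 + 0.43·1.77778 = 4.12744.
E[X²] = 0.57·40.71 + 0.43·8.09877 = 26.6872.
Var(X) = E[X²] − (E[X])² = 26.6872 − 17.0358 = 9.65137.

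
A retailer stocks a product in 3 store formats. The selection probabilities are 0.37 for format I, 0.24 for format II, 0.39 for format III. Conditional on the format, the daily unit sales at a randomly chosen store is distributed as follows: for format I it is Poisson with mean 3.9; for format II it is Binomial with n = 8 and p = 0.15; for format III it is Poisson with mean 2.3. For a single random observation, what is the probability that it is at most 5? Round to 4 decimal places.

Conditional on each format, P(X ≤ 5): I: 0.800558; II: 0.999758; III: 0.970024.
By total probability, P(X ≤ 5) = 0.37·0.800558 + 0.24·0.999758 + 0.39·0.970024 = 0.914458.

0.9145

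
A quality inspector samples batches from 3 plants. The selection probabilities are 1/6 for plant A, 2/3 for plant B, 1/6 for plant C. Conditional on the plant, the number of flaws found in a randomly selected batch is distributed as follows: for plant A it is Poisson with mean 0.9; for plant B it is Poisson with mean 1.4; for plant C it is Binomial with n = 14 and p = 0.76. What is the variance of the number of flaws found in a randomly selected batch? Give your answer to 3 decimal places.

Per component, A: μ=0.9, E[X²]=1.71; B: μ=1.4, E[X²]=3.36; C: μ=10.64, E[X²]=115.763.
E[X] = 0.166667·0.9 + 0.666667·1.4 + 0.166667·10.64 = 2.85667.
E[X²] = 0.166667·1.71 + 0.666667·3.36 + 0.166667·115.763 = 21.8189.
Var(X) = E[X²] − (E[X])² = 21.8189 − 8.16054 = 13.6583.

13.658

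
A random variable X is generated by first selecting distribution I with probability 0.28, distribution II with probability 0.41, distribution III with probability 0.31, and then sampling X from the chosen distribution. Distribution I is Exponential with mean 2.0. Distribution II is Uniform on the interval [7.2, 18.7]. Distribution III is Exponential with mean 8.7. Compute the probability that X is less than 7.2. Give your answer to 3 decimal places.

Conditional on each component, P(X < 7.2): I: 0.972676; II: 0; III: 0.562897.
By total probability, P(X < 7.2) = 0.28·0.972676 + 0.41·0 + 0.31·0.562897 = 0.446847.

0.447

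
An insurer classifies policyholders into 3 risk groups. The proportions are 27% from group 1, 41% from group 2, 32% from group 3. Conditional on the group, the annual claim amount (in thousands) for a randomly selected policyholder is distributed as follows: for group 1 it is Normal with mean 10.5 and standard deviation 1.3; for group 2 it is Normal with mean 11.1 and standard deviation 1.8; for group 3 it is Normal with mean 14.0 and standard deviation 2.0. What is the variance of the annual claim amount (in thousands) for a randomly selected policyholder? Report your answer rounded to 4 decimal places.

5.2663

Per component, 1: μ=10.5, E[X²]=111.94; 2: μ=11.1, E[X²]=126.45; 3: μ=14, E[X²]=200.
E[X] = 0.27·10.5 + 0.41·11.1 + 0.32·14 = 11.866.
E[X²] = 0.27·111.94 + 0.41·126.45 + 0.32·200 = 146.068.
Var(X) = E[X²] − (E[X])² = 146.068 − 140.802 = 5.26634.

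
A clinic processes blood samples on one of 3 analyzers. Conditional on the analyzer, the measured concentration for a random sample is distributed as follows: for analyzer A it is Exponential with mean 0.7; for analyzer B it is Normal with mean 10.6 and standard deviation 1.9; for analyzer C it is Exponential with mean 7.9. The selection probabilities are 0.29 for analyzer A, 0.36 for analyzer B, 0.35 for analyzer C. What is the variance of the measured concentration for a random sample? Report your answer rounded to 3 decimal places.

39.698

Per component, A: μ=0.7, E[X²]=0.98; B: μ=10.6, E[X²]=115.97; C: μ=7.9, E[X²]=124.82.
E[X] = 0.29·0.7 + 0.36·10.6 + 0.35·7.9 = 6.784.
E[X²] = 0.29·0.98 + 0.36·115.97 + 0.35·124.82 = 85.7204.
Var(X) = E[X²] − (E[X])² = 85.7204 − 46.0227 = 39.6977.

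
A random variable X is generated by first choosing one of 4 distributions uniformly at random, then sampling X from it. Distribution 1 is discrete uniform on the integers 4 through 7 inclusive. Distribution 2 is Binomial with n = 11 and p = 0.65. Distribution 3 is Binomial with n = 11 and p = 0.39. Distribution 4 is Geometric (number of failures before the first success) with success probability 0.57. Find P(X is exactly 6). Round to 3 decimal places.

0.143

Conditional on each component, P(X = 6): 1: 0.25; 2: 0.183005; 3: 0.137303; 4: 0.00360318.
By total probability, P(X = 6) = 0.25·0.25 + 0.25·0.183005 + 0.25·0.137303 + 0.25·0.00360318 = 0.143478.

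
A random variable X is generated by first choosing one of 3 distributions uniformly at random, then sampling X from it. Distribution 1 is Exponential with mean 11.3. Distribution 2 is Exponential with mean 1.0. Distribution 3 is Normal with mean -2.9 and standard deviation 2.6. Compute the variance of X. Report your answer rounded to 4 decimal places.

81.0322

Per component, 1: μ=11.3, E[X²]=255.38; 2: μ=1, E[X²]=2; 3: μ=-2.9, E[X²]=15.17.
E[X] = 0.333333·11.3 + 0.333333·1 + 0.333333·-2.9 = 3.13333.
E[X²] = 0.333333·255.38 + 0.333333·2 + 0.333333·15.17 = 90.85.
Var(X) = E[X²] − (E[X])² = 90.85 − 9.81778 = 81.0322.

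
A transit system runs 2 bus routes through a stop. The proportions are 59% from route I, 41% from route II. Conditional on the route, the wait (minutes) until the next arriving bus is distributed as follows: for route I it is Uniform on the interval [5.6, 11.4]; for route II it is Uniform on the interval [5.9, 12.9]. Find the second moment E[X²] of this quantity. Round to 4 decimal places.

82.1832

For each component E[X²] = Var + (mean)², giving I: 75.0533; II: 92.4433.
Overall E[X²] = 0.59·75.0533 + 0.41·92.4433 = 82.1832.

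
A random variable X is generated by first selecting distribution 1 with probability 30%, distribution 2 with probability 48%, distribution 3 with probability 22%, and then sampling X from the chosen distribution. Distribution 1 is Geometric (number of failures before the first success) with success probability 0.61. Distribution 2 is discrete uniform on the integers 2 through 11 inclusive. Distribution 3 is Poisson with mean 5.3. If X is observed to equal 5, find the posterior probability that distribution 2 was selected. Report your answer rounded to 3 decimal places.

0.546

Likelihoods P(X=5 | ·): 1: 0.00550368; 2: 0.1; 3: 0.173955.
Posterior ∝ prior × likelihood. Numerator for 2: 0.48·0.1 = 0.048.
Normalizing constant: 0.3·0.00550368 + 0.48·0.1 + 0.22·0.173955 = 0.0879212.
P(2 | observation) = 0.048 / 0.0879212 = 0.545943.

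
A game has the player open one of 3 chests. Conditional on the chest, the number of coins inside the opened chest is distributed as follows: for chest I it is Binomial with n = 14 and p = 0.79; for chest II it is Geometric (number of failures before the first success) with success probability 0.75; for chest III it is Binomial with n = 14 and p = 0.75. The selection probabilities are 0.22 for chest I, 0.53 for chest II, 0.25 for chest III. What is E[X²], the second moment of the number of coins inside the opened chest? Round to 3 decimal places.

55.935

For each component E[X²] = Var + (mean)², giving I: 124.646; II: 0.555556; III: 112.875.
Overall E[X²] = 0.22·124.646 + 0.53·0.555556 + 0.25·112.875 = 55.9354.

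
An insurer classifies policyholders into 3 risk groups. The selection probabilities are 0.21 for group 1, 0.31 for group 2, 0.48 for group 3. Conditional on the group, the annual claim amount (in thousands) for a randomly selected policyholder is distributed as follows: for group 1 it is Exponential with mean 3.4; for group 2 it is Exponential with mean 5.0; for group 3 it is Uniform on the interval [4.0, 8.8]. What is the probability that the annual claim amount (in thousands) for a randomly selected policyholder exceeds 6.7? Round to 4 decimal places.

0.3204

Conditional on each group, P(X > 6.7): 1: 0.139375; 2: 0.261846; 3: 0.4375.
By total probability, P(X > 6.7) = 0.21·0.139375 + 0.31·0.261846 + 0.48·0.4375 = 0.320441.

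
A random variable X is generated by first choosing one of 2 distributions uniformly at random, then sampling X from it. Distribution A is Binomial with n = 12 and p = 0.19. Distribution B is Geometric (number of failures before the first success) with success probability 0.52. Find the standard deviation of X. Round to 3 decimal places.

Per component, A: μ=2.28, E[X²]=7.0452; B: μ=0.923077, E[X²]=2.62722.
E[X] = 0.5·2.28 + 0.5·0.923077 = 1.60154.
E[X²] = 0.5·7.0452 + 0.5·2.62722 = 4.83621.
Var(X) = E[X²] − (E[X])² = 4.83621 − 2.56493 = 2.27128.
SD(X) = √2.27128 = 1.50708.

1.507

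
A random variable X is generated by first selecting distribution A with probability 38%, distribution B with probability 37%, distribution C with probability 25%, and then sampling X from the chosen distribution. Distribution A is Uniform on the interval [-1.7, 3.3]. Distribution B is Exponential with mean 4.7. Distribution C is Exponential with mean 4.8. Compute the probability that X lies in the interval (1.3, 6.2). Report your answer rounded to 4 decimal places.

0.4557

Conditional on each component, P(1.3 < X < 6.2): A: 0.4; B: 0.490998; C: 0.487931.
By total probability, P(1.3 < X < 6.2) = 0.38·0.4 + 0.37·0.490998 + 0.25·0.487931 = 0.455652.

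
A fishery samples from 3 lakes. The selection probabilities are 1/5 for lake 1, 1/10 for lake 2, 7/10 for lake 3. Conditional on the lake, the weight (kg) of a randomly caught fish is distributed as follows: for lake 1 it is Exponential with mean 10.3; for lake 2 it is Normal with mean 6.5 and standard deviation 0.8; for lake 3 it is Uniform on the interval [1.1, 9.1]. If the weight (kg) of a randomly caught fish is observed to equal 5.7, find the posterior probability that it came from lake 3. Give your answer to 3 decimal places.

Likelihoods f(5.7 | ·): 1: 0.0558245; 2: 0.302463; 3: 0.125.
Posterior ∝ prior × likelihood. Numerator for 3: 0.7·0.125 = 0.0875.
Normalizing constant: 0.2·0.0558245 + 0.1·0.302463 + 0.7·0.125 = 0.128911.
P(3 | observation) = 0.0875 / 0.128911 = 0.678762.

0.679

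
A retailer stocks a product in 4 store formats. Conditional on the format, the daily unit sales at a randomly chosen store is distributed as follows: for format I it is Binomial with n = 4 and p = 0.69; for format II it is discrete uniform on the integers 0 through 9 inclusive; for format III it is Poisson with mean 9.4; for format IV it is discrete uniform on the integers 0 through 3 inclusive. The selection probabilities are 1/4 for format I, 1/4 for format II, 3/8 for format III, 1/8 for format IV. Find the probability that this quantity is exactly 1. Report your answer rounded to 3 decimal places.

Conditional on each format, P(X = 1): I: 0.0822232; II: 0.1; III: 0.000777606; IV: 0.25.
By total probability, P(X = 1) = 0.25·0.0822232 + 0.25·0.1 + 0.375·0.000777606 + 0.125·0.25 = 0.0770974.

0.077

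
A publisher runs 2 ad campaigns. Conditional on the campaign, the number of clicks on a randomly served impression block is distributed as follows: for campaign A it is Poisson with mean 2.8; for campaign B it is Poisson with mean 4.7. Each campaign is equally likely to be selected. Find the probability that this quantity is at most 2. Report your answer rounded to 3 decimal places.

0.311

Conditional on each campaign, P(X ≤ 2): A: 0.469454; B: 0.1523.
By total probability, P(X ≤ 2) = 0.5·0.469454 + 0.5·0.1523 = 0.310877.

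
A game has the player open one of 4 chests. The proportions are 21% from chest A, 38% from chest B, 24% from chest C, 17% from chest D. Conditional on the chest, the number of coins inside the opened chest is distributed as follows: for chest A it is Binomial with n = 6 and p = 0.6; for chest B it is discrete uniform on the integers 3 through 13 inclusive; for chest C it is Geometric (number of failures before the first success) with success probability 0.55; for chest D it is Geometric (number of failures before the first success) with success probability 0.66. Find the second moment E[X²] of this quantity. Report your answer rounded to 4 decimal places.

For each component E[X²] = Var + (mean)², giving A: 14.4; B: 74; C: 2.15702; D: 1.04591.
Overall E[X²] = 0.21·14.4 + 0.38·74 + 0.24·2.15702 + 0.17·1.04591 = 31.8395.

31.8395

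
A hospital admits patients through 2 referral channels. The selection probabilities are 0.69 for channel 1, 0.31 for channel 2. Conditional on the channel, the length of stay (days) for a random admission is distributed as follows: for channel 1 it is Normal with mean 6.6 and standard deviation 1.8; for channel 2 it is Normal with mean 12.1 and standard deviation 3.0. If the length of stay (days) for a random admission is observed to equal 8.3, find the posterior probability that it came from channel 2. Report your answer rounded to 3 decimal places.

Likelihoods f(8.3 | ·): 1: 0.141889; 2: 0.0596195.
Posterior ∝ prior × likelihood. Numerator for 2: 0.31·0.0596195 = 0.018482.
Normalizing constant: 0.69·0.141889 + 0.31·0.0596195 = 0.116385.
P(2 | observation) = 0.018482 / 0.116385 = 0.158801.

0.159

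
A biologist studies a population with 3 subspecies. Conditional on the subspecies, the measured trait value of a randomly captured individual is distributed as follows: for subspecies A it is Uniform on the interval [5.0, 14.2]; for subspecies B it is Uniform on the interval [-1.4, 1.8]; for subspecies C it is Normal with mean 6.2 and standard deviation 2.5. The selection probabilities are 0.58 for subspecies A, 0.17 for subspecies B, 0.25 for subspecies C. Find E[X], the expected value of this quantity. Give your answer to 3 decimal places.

Component means — A: 9.6; B: 0.2; C: 6.2.
E[X] = 0.58·9.6 + 0.17·0.2 + 0.25·6.2 = 7.152.

7.152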